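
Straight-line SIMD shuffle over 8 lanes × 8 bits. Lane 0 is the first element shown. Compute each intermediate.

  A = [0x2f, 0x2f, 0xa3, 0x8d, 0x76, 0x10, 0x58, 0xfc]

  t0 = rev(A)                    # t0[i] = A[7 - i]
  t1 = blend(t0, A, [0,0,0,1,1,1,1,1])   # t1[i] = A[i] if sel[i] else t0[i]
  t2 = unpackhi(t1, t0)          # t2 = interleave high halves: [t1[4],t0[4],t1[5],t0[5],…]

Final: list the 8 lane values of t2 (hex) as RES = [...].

→ t0 |fc|58|10|76|8d|a3|2f|2f|
→ t1 |fc|58|10|8d|76|10|58|fc|
→ t2 |76|8d|10|a3|58|2f|fc|2f|

RES = [ 0x76  0x8d  0x10  0xa3  0x58  0x2f  0xfc  0x2f ]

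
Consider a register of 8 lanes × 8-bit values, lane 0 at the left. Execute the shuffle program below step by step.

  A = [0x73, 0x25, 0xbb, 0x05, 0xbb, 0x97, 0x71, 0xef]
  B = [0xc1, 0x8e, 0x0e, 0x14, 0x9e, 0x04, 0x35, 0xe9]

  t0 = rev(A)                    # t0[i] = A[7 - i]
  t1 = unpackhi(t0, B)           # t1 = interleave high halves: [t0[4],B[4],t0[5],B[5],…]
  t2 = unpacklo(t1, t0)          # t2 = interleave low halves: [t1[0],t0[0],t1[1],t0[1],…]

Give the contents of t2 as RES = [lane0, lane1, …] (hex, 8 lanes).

RES = [ 0x05  0xef  0x9e  0x71  0xbb  0x97  0x04  0xbb ]

→ t0 |ef|71|97|bb|05|bb|25|73|
→ t1 |05|9e|bb|04|25|35|73|e9|
→ t2 |05|ef|9e|71|bb|97|04|bb|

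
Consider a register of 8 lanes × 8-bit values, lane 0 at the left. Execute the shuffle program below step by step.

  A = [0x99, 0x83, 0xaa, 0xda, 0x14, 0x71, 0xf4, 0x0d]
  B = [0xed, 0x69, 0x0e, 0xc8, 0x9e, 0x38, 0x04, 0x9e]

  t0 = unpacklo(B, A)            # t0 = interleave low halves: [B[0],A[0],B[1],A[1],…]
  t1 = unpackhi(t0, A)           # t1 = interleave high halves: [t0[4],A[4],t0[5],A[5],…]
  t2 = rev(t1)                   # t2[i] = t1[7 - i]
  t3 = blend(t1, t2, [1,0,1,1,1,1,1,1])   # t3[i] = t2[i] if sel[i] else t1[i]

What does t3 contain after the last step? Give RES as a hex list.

  t0: ed 99 69 83 0e aa c8 da
  t1: 0e 14 aa 71 c8 f4 da 0d
  t2: 0d da f4 c8 71 aa 14 0e
  t3: 0d 14 f4 c8 71 aa 14 0e

RES = [ 0x0d  0x14  0xf4  0xc8  0x71  0xaa  0x14  0x0e ]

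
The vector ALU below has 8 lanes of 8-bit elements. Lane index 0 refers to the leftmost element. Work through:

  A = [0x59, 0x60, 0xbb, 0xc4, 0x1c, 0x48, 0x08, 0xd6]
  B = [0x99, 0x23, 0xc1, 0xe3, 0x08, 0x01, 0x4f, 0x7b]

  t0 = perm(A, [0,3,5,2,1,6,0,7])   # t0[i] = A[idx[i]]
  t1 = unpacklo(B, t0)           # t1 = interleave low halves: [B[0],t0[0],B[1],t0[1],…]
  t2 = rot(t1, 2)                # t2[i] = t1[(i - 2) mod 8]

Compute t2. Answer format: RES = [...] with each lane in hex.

RES = [ 0xe3  0xbb  0x99  0x59  0x23  0xc4  0xc1  0x48 ]

t0 = [0x59, 0xc4, 0x48, 0xbb, 0x60, 0x08, 0x59, 0xd6]
t1 = [0x99, 0x59, 0x23, 0xc4, 0xc1, 0x48, 0xe3, 0xbb]
t2 = [0xe3, 0xbb, 0x99, 0x59, 0x23, 0xc4, 0xc1, 0x48]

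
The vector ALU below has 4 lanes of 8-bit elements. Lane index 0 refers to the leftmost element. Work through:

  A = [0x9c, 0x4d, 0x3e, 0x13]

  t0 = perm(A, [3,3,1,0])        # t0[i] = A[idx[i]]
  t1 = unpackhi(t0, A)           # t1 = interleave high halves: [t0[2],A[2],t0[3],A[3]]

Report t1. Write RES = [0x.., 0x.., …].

RES = [0x4d, 0x3e, 0x9c, 0x13]

→ t0 |13|13|4d|9c|
→ t1 |4d|3e|9c|13|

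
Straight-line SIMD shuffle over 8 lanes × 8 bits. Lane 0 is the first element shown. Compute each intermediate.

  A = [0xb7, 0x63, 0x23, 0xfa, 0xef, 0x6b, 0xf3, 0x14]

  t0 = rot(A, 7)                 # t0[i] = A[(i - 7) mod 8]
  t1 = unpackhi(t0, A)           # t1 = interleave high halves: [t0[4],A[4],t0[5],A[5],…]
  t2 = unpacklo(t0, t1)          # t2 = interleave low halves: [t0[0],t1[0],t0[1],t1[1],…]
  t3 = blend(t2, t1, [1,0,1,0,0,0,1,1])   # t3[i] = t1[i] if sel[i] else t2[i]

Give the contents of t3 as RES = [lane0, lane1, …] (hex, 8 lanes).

  t0: 63 23 fa ef 6b f3 14 b7
  t1: 6b ef f3 6b 14 f3 b7 14
  t2: 63 6b 23 ef fa f3 ef 6b
  t3: 6b 6b f3 ef fa f3 b7 14

RES = [ 0x6b  0x6b  0xf3  0xef  0xfa  0xf3  0xb7  0x14 ]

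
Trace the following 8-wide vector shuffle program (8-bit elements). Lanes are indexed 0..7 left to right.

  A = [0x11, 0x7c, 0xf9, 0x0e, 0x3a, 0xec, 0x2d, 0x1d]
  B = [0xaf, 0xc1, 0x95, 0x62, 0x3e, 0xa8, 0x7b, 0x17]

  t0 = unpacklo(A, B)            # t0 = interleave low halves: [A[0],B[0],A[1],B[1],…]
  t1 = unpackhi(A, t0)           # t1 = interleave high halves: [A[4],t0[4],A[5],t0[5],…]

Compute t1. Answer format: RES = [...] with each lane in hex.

  t0: 11 af 7c c1 f9 95 0e 62
  t1: 3a f9 ec 95 2d 0e 1d 62

RES = [ 0x3a  0xf9  0xec  0x95  0x2d  0x0e  0x1d  0x62 ]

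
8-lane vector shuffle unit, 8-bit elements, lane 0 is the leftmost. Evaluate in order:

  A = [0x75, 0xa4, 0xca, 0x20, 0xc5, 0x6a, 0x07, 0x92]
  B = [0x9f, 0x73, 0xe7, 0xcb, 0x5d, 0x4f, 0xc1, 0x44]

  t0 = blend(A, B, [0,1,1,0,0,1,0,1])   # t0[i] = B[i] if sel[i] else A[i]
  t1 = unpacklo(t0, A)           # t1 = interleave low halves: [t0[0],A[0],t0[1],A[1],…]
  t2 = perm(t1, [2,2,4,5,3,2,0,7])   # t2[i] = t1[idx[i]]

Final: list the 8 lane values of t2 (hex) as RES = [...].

  t0: 75 73 e7 20 c5 4f 07 44
  t1: 75 75 73 a4 e7 ca 20 20
  t2: 73 73 e7 ca a4 73 75 20

RES = [0x73, 0x73, 0xe7, 0xca, 0xa4, 0x73, 0x75, 0x20]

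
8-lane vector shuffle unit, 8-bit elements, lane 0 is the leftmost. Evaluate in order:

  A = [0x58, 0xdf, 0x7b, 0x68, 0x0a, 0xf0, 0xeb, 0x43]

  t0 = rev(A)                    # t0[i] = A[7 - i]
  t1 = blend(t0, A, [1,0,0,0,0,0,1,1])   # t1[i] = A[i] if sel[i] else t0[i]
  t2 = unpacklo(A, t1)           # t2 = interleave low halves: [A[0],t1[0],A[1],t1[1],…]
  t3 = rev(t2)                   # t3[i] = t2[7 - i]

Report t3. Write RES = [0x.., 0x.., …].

  t0: 43 eb f0 0a 68 7b df 58
  t1: 58 eb f0 0a 68 7b eb 43
  t2: 58 58 df eb 7b f0 68 0a
  t3: 0a 68 f0 7b eb df 58 58

RES = [ 0x0a  0x68  0xf0  0x7b  0xeb  0xdf  0x58  0x58 ]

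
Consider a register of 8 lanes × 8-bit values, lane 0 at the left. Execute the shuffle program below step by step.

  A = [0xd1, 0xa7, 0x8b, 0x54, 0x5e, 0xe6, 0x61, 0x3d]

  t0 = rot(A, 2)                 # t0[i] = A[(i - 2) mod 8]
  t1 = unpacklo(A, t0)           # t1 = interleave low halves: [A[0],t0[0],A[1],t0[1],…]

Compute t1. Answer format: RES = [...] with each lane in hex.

RES = [0xd1, 0x61, 0xa7, 0x3d, 0x8b, 0xd1, 0x54, 0xa7]

  t0: 61 3d d1 a7 8b 54 5e e6
  t1: d1 61 a7 3d 8b d1 54 a7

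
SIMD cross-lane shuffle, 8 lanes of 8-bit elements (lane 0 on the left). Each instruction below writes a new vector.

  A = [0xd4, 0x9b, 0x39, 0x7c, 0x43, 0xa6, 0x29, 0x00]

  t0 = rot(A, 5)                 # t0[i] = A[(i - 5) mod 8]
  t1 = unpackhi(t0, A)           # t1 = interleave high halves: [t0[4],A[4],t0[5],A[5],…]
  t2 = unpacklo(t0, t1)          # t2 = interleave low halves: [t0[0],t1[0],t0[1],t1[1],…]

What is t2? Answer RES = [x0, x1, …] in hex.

RES = [0x7c, 0x00, 0x43, 0x43, 0xa6, 0xd4, 0x29, 0xa6]

t0 = [0x7c, 0x43, 0xa6, 0x29, 0x00, 0xd4, 0x9b, 0x39]
t1 = [0x00, 0x43, 0xd4, 0xa6, 0x9b, 0x29, 0x39, 0x00]
t2 = [0x7c, 0x00, 0x43, 0x43, 0xa6, 0xd4, 0x29, 0xa6]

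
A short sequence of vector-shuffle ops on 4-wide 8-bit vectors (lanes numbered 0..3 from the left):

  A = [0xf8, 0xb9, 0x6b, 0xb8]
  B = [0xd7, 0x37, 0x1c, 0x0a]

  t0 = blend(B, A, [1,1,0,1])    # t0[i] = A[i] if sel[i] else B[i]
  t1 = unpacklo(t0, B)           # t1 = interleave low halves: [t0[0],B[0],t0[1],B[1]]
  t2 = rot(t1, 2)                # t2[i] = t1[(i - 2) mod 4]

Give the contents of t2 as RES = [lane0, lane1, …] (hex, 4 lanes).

RES = [ 0xb9  0x37  0xf8  0xd7 ]

  t0: f8 b9 1c b8
  t1: f8 d7 b9 37
  t2: b9 37 f8 d7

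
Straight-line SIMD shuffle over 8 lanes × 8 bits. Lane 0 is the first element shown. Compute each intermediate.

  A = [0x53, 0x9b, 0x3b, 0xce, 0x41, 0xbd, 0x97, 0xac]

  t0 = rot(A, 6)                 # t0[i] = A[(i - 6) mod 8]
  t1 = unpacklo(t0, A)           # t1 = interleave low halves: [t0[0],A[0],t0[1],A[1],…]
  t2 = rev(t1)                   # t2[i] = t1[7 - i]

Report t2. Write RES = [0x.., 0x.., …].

  t0: 3b ce 41 bd 97 ac 53 9b
  t1: 3b 53 ce 9b 41 3b bd ce
  t2: ce bd 3b 41 9b ce 53 3b

RES = [0xce, 0xbd, 0x3b, 0x41, 0x9b, 0xce, 0x53, 0x3b]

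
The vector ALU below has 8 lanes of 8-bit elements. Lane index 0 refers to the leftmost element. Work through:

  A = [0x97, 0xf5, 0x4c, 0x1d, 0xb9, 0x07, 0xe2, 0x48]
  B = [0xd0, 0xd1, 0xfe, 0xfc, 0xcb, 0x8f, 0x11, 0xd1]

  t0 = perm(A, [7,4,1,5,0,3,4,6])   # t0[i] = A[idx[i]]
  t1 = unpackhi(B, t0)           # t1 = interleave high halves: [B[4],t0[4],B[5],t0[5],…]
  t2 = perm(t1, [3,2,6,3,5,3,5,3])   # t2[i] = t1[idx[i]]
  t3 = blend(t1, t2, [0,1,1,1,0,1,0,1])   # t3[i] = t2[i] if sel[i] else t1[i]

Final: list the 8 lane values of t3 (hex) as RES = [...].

RES = [ 0xcb  0x8f  0xd1  0x1d  0x11  0x1d  0xd1  0x1d ]

  t0: 48 b9 f5 07 97 1d b9 e2
  t1: cb 97 8f 1d 11 b9 d1 e2
  t2: 1d 8f d1 1d b9 1d b9 1d
  t3: cb 8f d1 1d 11 1d d1 1d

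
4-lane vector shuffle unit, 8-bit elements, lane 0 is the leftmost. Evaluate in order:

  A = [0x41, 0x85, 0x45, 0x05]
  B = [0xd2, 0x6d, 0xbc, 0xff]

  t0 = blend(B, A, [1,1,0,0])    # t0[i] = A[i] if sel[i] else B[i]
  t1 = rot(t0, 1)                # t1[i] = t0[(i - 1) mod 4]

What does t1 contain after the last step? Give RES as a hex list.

RES = [ 0xff  0x41  0x85  0xbc ]

  t0: 41 85 bc ff
  t1: ff 41 85 bc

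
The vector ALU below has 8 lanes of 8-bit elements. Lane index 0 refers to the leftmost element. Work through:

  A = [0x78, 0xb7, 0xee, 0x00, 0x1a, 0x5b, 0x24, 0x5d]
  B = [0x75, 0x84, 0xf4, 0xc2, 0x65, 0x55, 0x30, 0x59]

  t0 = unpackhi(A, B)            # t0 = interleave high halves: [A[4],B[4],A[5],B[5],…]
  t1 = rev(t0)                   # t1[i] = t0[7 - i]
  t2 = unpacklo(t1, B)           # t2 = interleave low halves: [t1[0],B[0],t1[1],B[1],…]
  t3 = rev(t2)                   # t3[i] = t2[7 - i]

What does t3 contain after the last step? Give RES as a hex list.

t0 = [0x1a, 0x65, 0x5b, 0x55, 0x24, 0x30, 0x5d, 0x59]
t1 = [0x59, 0x5d, 0x30, 0x24, 0x55, 0x5b, 0x65, 0x1a]
t2 = [0x59, 0x75, 0x5d, 0x84, 0x30, 0xf4, 0x24, 0xc2]
t3 = [0xc2, 0x24, 0xf4, 0x30, 0x84, 0x5d, 0x75, 0x59]

RES = [0xc2, 0x24, 0xf4, 0x30, 0x84, 0x5d, 0x75, 0x59]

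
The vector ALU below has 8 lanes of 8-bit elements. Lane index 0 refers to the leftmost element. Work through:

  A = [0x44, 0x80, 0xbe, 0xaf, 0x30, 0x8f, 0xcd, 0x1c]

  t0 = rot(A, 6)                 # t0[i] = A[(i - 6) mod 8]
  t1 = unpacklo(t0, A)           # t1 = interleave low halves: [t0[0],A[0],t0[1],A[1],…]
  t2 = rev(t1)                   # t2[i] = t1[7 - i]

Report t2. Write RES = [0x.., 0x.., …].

  t0: be af 30 8f cd 1c 44 80
  t1: be 44 af 80 30 be 8f af
  t2: af 8f be 30 80 af 44 be

RES = [0xaf, 0x8f, 0xbe, 0x30, 0x80, 0xaf, 0x44, 0xbe]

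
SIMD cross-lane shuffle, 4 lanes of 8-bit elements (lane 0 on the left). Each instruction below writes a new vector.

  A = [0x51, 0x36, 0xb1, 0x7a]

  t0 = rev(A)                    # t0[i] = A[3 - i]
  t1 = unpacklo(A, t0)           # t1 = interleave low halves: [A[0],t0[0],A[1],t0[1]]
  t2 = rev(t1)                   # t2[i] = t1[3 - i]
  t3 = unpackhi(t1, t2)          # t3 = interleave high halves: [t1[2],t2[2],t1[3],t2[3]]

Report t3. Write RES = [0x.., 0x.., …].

RES = [0x36, 0x7a, 0xb1, 0x51]

→ t0 |7a|b1|36|51|
→ t1 |51|7a|36|b1|
→ t2 |b1|36|7a|51|
→ t3 |36|7a|b1|51|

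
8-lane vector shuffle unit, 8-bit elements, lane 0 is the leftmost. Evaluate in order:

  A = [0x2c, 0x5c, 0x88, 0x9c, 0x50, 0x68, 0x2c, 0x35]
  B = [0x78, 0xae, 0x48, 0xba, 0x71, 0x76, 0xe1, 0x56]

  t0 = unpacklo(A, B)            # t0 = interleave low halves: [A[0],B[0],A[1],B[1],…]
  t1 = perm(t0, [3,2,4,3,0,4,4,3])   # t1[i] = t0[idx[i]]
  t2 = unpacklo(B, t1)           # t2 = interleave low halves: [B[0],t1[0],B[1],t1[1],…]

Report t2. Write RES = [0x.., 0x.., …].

RES = [ 0x78  0xae  0xae  0x5c  0x48  0x88  0xba  0xae ]

→ t0 |2c|78|5c|ae|88|48|9c|ba|
→ t1 |ae|5c|88|ae|2c|88|88|ae|
→ t2 |78|ae|ae|5c|48|88|ba|ae|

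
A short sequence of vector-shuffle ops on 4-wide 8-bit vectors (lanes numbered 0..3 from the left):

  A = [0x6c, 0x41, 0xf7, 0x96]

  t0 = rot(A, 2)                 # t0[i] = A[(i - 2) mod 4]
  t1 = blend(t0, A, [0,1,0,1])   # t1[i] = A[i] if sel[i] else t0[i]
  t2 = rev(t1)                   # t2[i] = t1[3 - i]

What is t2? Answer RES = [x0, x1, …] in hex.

→ t0 |f7|96|6c|41|
→ t1 |f7|41|6c|96|
→ t2 |96|6c|41|f7|

RES = [ 0x96  0x6c  0x41  0xf7 ]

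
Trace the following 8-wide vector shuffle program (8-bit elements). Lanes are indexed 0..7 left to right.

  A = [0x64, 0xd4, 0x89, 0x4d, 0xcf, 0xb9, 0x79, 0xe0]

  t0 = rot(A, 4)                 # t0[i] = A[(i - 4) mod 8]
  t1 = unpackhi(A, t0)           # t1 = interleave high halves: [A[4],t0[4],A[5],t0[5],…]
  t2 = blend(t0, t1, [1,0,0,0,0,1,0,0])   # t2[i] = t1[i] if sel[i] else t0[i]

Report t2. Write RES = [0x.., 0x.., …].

→ t0 |cf|b9|79|e0|64|d4|89|4d|
→ t1 |cf|64|b9|d4|79|89|e0|4d|
→ t2 |cf|b9|79|e0|64|89|89|4d|

RES = [0xcf, 0xb9, 0x79, 0xe0, 0x64, 0x89, 0x89, 0x4d]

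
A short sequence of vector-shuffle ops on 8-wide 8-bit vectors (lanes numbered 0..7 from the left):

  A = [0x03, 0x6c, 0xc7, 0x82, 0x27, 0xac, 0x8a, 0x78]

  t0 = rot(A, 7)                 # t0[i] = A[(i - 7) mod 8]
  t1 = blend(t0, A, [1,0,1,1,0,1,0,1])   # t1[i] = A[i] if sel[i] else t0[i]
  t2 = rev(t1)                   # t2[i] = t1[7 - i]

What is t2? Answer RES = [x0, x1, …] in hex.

RES = [0x78, 0x78, 0xac, 0xac, 0x82, 0xc7, 0xc7, 0x03]

  t0: 6c c7 82 27 ac 8a 78 03
  t1: 03 c7 c7 82 ac ac 78 78
  t2: 78 78 ac ac 82 c7 c7 03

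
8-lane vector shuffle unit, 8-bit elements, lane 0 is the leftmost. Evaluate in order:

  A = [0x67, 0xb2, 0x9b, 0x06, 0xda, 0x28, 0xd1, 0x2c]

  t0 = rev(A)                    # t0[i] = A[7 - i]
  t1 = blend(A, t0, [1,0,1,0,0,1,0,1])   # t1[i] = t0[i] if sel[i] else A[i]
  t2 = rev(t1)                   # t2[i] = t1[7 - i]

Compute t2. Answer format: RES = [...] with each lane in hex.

RES = [0x67, 0xd1, 0x9b, 0xda, 0x06, 0x28, 0xb2, 0x2c]

t0 = [0x2c, 0xd1, 0x28, 0xda, 0x06, 0x9b, 0xb2, 0x67]
t1 = [0x2c, 0xb2, 0x28, 0x06, 0xda, 0x9b, 0xd1, 0x67]
t2 = [0x67, 0xd1, 0x9b, 0xda, 0x06, 0x28, 0xb2, 0x2c]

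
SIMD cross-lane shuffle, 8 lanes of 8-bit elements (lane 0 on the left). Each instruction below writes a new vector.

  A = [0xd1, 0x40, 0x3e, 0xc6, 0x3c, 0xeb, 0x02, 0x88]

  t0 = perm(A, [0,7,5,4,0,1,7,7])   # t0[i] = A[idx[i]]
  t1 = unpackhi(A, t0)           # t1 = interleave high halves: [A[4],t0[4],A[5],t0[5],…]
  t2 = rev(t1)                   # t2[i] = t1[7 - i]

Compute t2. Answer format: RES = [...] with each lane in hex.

RES = [0x88, 0x88, 0x88, 0x02, 0x40, 0xeb, 0xd1, 0x3c]

  t0: d1 88 eb 3c d1 40 88 88
  t1: 3c d1 eb 40 02 88 88 88
  t2: 88 88 88 02 40 eb d1 3c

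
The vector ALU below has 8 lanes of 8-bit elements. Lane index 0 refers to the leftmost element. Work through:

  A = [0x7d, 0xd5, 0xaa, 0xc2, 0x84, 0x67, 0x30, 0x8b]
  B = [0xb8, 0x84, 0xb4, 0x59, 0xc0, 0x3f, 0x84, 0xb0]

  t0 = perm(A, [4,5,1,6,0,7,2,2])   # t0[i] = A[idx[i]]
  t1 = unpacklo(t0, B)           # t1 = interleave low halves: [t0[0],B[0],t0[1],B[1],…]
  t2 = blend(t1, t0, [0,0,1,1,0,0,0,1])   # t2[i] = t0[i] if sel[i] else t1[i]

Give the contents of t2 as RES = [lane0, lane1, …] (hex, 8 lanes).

RES = [ 0x84  0xb8  0xd5  0x30  0xd5  0xb4  0x30  0xaa ]

  t0: 84 67 d5 30 7d 8b aa aa
  t1: 84 b8 67 84 d5 b4 30 59
  t2: 84 b8 d5 30 d5 b4 30 aa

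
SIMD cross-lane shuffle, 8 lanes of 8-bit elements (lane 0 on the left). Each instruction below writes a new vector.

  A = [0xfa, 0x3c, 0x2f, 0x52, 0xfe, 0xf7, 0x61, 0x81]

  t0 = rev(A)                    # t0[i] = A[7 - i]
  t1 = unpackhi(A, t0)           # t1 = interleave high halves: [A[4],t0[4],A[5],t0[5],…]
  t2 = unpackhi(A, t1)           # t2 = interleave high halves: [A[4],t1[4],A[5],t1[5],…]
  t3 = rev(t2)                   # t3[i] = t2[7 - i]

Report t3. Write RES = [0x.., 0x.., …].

→ t0 |81|61|f7|fe|52|2f|3c|fa|
→ t1 |fe|52|f7|2f|61|3c|81|fa|
→ t2 |fe|61|f7|3c|61|81|81|fa|
→ t3 |fa|81|81|61|3c|f7|61|fe|

RES = [0xfa, 0x81, 0x81, 0x61, 0x3c, 0xf7, 0x61, 0xfe]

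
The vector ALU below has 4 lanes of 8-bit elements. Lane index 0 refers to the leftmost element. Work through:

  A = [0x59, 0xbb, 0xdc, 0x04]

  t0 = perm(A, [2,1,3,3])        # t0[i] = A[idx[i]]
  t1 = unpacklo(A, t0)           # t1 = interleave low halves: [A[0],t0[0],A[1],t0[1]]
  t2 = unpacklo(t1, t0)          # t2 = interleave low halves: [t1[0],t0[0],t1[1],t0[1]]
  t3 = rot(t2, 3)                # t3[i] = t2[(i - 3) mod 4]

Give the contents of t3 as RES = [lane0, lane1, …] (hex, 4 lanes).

RES = [ 0xdc  0xdc  0xbb  0x59 ]

  t0: dc bb 04 04
  t1: 59 dc bb bb
  t2: 59 dc dc bb
  t3: dc dc bb 59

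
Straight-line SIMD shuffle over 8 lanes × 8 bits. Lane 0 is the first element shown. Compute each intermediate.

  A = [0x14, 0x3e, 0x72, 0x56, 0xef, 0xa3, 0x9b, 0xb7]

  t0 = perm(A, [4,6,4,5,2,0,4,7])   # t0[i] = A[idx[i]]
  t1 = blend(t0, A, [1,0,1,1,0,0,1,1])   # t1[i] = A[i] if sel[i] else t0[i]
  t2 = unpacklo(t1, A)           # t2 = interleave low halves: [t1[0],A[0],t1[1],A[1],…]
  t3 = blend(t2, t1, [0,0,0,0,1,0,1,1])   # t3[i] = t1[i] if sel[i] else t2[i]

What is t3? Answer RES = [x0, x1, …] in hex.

RES = [0x14, 0x14, 0x9b, 0x3e, 0x72, 0x72, 0x9b, 0xb7]

t0 = [0xef, 0x9b, 0xef, 0xa3, 0x72, 0x14, 0xef, 0xb7]
t1 = [0x14, 0x9b, 0x72, 0x56, 0x72, 0x14, 0x9b, 0xb7]
t2 = [0x14, 0x14, 0x9b, 0x3e, 0x72, 0x72, 0x56, 0x56]
t3 = [0x14, 0x14, 0x9b, 0x3e, 0x72, 0x72, 0x9b, 0xb7]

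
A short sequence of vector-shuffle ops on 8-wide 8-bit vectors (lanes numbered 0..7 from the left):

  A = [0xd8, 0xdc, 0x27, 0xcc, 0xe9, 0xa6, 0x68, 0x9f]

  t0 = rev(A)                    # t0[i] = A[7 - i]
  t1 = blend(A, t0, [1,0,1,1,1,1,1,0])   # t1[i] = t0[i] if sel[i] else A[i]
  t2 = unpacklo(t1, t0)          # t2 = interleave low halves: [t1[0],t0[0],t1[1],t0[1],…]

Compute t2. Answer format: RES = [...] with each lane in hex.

RES = [ 0x9f  0x9f  0xdc  0x68  0xa6  0xa6  0xe9  0xe9 ]

  t0: 9f 68 a6 e9 cc 27 dc d8
  t1: 9f dc a6 e9 cc 27 dc 9f
  t2: 9f 9f dc 68 a6 a6 e9 e9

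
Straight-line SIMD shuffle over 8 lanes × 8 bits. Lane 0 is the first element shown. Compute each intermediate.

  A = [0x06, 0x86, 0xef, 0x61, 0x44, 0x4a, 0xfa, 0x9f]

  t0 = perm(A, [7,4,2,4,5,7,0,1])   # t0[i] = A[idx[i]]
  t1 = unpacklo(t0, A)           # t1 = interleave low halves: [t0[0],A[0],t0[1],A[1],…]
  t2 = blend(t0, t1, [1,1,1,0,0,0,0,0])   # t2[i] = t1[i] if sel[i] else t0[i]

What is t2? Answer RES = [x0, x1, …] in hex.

→ t0 |9f|44|ef|44|4a|9f|06|86|
→ t1 |9f|06|44|86|ef|ef|44|61|
→ t2 |9f|06|44|44|4a|9f|06|86|

RES = [ 0x9f  0x06  0x44  0x44  0x4a  0x9f  0x06  0x86 ]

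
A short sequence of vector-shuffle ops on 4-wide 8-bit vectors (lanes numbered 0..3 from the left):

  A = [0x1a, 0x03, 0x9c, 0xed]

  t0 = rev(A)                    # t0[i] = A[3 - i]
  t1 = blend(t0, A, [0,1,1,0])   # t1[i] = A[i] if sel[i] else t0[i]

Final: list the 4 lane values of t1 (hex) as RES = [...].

RES = [ 0xed  0x03  0x9c  0x1a ]

→ t0 |ed|9c|03|1a|
→ t1 |ed|03|9c|1a|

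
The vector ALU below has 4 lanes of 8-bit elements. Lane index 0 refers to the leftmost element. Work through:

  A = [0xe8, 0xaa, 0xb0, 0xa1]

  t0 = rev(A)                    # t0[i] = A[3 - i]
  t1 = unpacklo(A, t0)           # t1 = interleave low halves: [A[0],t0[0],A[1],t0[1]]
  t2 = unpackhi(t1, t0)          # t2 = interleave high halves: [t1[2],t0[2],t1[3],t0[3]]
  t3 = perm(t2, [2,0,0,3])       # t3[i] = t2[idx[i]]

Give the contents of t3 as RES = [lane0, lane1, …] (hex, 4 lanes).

RES = [ 0xb0  0xaa  0xaa  0xe8 ]

  t0: a1 b0 aa e8
  t1: e8 a1 aa b0
  t2: aa aa b0 e8
  t3: b0 aa aa e8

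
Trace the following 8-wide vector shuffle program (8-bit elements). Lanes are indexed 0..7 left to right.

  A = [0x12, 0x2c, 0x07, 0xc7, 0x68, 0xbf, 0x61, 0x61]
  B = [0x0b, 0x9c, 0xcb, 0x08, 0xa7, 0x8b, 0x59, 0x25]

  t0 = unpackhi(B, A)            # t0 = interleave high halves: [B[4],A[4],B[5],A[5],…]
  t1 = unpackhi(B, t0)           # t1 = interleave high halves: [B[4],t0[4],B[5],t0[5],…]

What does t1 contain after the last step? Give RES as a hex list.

  t0: a7 68 8b bf 59 61 25 61
  t1: a7 59 8b 61 59 25 25 61

RES = [ 0xa7  0x59  0x8b  0x61  0x59  0x25  0x25  0x61 ]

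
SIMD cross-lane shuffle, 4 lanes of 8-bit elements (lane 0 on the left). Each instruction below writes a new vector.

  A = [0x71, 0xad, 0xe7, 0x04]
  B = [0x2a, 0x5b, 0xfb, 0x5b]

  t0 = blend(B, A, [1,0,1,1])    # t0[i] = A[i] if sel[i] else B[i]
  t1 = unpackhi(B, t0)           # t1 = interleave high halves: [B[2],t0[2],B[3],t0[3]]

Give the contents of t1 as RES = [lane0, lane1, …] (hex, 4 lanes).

RES = [0xfb, 0xe7, 0x5b, 0x04]

→ t0 |71|5b|e7|04|
→ t1 |fb|e7|5b|04|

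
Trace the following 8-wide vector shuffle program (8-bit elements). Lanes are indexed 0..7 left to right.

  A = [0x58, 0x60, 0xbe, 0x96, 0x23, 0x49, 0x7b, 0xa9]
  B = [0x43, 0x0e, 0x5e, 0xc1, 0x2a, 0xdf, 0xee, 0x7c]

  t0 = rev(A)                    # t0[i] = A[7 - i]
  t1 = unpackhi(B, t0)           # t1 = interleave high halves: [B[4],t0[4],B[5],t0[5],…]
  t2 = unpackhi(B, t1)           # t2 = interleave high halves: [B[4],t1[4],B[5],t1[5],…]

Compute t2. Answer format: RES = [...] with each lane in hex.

  t0: a9 7b 49 23 96 be 60 58
  t1: 2a 96 df be ee 60 7c 58
  t2: 2a ee df 60 ee 7c 7c 58

RES = [0x2a, 0xee, 0xdf, 0x60, 0xee, 0x7c, 0x7c, 0x58]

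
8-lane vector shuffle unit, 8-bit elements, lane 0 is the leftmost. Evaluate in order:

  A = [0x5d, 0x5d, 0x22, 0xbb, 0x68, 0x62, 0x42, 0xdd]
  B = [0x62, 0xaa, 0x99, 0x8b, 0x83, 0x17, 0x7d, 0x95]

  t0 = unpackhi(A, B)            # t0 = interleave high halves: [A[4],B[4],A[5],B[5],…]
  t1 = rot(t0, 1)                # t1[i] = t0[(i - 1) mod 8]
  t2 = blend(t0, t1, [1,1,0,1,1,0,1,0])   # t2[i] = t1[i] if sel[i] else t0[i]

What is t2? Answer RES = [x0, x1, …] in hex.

  t0: 68 83 62 17 42 7d dd 95
  t1: 95 68 83 62 17 42 7d dd
  t2: 95 68 62 62 17 7d 7d 95

RES = [ 0x95  0x68  0x62  0x62  0x17  0x7d  0x7d  0x95 ]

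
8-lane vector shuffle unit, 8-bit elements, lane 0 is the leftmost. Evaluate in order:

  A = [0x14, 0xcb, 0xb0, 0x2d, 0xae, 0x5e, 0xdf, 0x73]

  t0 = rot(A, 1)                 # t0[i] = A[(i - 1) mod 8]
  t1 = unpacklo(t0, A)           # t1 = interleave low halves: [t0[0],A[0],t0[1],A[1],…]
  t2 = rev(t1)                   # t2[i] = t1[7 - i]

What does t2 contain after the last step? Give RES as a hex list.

t0 = [0x73, 0x14, 0xcb, 0xb0, 0x2d, 0xae, 0x5e, 0xdf]
t1 = [0x73, 0x14, 0x14, 0xcb, 0xcb, 0xb0, 0xb0, 0x2d]
t2 = [0x2d, 0xb0, 0xb0, 0xcb, 0xcb, 0x14, 0x14, 0x73]

RES = [0x2d, 0xb0, 0xb0, 0xcb, 0xcb, 0x14, 0x14, 0x73]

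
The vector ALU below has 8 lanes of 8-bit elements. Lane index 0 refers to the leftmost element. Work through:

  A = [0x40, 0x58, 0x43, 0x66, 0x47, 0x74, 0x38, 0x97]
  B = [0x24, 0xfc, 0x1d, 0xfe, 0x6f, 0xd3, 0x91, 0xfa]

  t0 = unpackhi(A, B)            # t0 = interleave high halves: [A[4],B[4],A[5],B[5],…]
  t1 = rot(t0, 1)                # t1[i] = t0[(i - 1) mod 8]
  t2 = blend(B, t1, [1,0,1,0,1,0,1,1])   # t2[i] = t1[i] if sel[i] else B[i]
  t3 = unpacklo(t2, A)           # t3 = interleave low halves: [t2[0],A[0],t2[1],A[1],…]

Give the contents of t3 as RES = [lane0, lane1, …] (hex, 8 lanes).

RES = [0xfa, 0x40, 0xfc, 0x58, 0x6f, 0x43, 0xfe, 0x66]

→ t0 |47|6f|74|d3|38|91|97|fa|
→ t1 |fa|47|6f|74|d3|38|91|97|
→ t2 |fa|fc|6f|fe|d3|d3|91|97|
→ t3 |fa|40|fc|58|6f|43|fe|66|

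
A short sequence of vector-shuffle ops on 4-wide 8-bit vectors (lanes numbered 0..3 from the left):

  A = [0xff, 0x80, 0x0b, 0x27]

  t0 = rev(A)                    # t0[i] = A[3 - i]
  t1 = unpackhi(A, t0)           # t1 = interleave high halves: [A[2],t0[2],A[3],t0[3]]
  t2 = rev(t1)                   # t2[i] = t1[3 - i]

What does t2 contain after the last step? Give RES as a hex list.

RES = [ 0xff  0x27  0x80  0x0b ]

  t0: 27 0b 80 ff
  t1: 0b 80 27 ff
  t2: ff 27 80 0b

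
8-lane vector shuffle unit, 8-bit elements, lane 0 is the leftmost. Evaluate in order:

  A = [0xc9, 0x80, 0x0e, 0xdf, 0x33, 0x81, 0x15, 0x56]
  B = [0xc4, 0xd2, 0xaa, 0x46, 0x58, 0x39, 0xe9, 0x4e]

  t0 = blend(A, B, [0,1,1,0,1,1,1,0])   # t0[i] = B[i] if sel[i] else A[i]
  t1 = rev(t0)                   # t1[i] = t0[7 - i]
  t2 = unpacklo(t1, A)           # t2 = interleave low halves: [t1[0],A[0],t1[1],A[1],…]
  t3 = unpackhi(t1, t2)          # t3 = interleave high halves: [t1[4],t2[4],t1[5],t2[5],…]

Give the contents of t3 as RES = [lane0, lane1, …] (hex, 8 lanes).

→ t0 |c9|d2|aa|df|58|39|e9|56|
→ t1 |56|e9|39|58|df|aa|d2|c9|
→ t2 |56|c9|e9|80|39|0e|58|df|
→ t3 |df|39|aa|0e|d2|58|c9|df|

RES = [0xdf, 0x39, 0xaa, 0x0e, 0xd2, 0x58, 0xc9, 0xdf]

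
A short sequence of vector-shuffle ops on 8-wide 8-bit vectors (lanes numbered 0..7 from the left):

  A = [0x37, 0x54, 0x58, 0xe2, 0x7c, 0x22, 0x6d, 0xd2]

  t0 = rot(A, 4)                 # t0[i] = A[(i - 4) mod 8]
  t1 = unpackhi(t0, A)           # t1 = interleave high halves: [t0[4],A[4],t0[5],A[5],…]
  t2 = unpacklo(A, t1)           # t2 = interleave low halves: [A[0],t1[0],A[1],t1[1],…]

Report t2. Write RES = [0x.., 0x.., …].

RES = [ 0x37  0x37  0x54  0x7c  0x58  0x54  0xe2  0x22 ]

→ t0 |7c|22|6d|d2|37|54|58|e2|
→ t1 |37|7c|54|22|58|6d|e2|d2|
→ t2 |37|37|54|7c|58|54|e2|22|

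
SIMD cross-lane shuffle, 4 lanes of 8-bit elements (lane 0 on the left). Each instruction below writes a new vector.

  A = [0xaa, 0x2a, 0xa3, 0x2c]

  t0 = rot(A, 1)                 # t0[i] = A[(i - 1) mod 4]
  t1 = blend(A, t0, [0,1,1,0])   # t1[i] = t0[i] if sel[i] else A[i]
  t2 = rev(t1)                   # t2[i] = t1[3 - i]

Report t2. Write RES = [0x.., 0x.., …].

  t0: 2c aa 2a a3
  t1: aa aa 2a 2c
  t2: 2c 2a aa aa

RES = [ 0x2c  0x2a  0xaa  0xaa ]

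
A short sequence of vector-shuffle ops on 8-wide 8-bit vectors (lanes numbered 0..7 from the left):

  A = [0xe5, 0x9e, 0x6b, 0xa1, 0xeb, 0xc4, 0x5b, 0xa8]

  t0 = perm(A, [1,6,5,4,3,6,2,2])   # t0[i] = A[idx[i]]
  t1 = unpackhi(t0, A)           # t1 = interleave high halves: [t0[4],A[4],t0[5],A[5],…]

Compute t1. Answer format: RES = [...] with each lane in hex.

RES = [ 0xa1  0xeb  0x5b  0xc4  0x6b  0x5b  0x6b  0xa8 ]

  t0: 9e 5b c4 eb a1 5b 6b 6b
  t1: a1 eb 5b c4 6b 5b 6b a8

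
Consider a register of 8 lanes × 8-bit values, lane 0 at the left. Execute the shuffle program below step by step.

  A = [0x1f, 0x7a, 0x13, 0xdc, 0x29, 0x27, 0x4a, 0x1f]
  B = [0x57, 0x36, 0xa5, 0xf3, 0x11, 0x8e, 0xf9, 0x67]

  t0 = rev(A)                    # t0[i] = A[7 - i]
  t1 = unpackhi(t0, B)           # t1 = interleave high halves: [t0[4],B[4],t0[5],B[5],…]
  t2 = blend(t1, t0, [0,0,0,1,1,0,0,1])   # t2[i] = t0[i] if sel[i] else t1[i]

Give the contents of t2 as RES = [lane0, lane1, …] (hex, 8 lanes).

  t0: 1f 4a 27 29 dc 13 7a 1f
  t1: dc 11 13 8e 7a f9 1f 67
  t2: dc 11 13 29 dc f9 1f 1f

RES = [0xdc, 0x11, 0x13, 0x29, 0xdc, 0xf9, 0x1f, 0x1f]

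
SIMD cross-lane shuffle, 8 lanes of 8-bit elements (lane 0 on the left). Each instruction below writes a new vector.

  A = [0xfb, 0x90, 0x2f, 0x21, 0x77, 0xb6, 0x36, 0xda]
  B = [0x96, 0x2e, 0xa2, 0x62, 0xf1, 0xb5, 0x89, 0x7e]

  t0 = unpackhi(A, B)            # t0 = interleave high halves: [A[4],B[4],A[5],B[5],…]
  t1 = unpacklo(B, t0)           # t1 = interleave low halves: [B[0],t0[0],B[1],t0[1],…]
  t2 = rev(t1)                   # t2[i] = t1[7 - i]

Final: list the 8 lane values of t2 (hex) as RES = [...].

RES = [0xb5, 0x62, 0xb6, 0xa2, 0xf1, 0x2e, 0x77, 0x96]

→ t0 |77|f1|b6|b5|36|89|da|7e|
→ t1 |96|77|2e|f1|a2|b6|62|b5|
→ t2 |b5|62|b6|a2|f1|2e|77|96|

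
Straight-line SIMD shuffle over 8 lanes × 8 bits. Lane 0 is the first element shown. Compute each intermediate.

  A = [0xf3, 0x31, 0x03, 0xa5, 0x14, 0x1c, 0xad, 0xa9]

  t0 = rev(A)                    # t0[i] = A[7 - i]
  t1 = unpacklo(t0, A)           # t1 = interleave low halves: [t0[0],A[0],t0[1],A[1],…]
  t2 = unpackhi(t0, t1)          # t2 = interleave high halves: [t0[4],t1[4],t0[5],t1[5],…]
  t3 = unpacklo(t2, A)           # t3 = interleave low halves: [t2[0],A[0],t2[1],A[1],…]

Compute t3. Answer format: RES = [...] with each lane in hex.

RES = [ 0xa5  0xf3  0x1c  0x31  0x03  0x03  0x03  0xa5 ]

→ t0 |a9|ad|1c|14|a5|03|31|f3|
→ t1 |a9|f3|ad|31|1c|03|14|a5|
→ t2 |a5|1c|03|03|31|14|f3|a5|
→ t3 |a5|f3|1c|31|03|03|03|a5|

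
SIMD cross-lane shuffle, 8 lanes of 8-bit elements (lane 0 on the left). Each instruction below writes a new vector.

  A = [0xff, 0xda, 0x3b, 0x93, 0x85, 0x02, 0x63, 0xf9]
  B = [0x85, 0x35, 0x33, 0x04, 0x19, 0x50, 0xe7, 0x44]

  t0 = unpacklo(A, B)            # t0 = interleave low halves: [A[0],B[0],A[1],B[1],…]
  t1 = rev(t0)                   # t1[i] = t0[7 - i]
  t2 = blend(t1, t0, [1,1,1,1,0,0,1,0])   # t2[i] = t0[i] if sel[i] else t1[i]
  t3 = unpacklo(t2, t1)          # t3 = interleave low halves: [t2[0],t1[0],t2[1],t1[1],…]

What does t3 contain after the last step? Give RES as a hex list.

→ t0 |ff|85|da|35|3b|33|93|04|
→ t1 |04|93|33|3b|35|da|85|ff|
→ t2 |ff|85|da|35|35|da|93|ff|
→ t3 |ff|04|85|93|da|33|35|3b|

RES = [ 0xff  0x04  0x85  0x93  0xda  0x33  0x35  0x3b ]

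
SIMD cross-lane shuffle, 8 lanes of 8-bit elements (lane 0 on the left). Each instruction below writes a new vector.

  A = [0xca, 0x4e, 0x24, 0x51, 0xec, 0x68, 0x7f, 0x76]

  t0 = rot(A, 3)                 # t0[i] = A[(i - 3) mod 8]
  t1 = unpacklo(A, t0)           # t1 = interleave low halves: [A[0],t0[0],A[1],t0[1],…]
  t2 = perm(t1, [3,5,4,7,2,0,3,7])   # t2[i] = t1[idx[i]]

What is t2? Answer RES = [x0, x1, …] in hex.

→ t0 |68|7f|76|ca|4e|24|51|ec|
→ t1 |ca|68|4e|7f|24|76|51|ca|
→ t2 |7f|76|24|ca|4e|ca|7f|ca|

RES = [0x7f, 0x76, 0x24, 0xca, 0x4e, 0xca, 0x7f, 0xca]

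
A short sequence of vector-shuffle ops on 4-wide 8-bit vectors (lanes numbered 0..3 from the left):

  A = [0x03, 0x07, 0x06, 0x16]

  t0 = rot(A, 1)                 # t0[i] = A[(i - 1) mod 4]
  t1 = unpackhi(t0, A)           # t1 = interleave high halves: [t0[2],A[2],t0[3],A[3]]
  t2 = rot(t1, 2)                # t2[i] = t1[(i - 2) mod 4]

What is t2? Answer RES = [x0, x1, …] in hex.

RES = [ 0x06  0x16  0x07  0x06 ]

→ t0 |16|03|07|06|
→ t1 |07|06|06|16|
→ t2 |06|16|07|06|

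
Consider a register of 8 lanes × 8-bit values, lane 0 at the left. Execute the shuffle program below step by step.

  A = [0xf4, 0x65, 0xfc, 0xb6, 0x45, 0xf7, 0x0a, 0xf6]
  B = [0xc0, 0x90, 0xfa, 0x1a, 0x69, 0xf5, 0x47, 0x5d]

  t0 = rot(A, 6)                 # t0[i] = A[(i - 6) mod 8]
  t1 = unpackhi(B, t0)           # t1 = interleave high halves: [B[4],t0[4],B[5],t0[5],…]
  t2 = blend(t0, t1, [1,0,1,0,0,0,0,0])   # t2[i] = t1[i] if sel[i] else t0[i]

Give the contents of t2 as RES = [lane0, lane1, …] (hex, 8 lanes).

  t0: fc b6 45 f7 0a f6 f4 65
  t1: 69 0a f5 f6 47 f4 5d 65
  t2: 69 b6 f5 f7 0a f6 f4 65

RES = [ 0x69  0xb6  0xf5  0xf7  0x0a  0xf6  0xf4  0x65 ]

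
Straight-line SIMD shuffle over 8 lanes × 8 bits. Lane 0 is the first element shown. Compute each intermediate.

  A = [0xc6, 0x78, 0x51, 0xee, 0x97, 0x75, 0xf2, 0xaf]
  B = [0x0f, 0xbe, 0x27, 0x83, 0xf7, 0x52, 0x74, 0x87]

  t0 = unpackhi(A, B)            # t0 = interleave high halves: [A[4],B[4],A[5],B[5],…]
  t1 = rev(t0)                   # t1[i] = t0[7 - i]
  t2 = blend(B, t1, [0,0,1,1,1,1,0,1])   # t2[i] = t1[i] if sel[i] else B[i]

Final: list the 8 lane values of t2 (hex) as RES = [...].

t0 = [0x97, 0xf7, 0x75, 0x52, 0xf2, 0x74, 0xaf, 0x87]
t1 = [0x87, 0xaf, 0x74, 0xf2, 0x52, 0x75, 0xf7, 0x97]
t2 = [0x0f, 0xbe, 0x74, 0xf2, 0x52, 0x75, 0x74, 0x97]

RES = [0x0f, 0xbe, 0x74, 0xf2, 0x52, 0x75, 0x74, 0x97]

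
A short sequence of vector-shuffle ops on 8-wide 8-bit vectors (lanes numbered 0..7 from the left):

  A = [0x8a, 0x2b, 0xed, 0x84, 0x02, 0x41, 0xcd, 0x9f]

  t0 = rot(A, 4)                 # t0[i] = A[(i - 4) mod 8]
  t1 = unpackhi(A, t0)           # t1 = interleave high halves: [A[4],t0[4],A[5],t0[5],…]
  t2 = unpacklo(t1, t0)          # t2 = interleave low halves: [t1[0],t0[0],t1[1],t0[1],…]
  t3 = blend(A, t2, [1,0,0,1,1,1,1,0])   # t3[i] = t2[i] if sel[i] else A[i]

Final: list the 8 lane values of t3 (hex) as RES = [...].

t0 = [0x02, 0x41, 0xcd, 0x9f, 0x8a, 0x2b, 0xed, 0x84]
t1 = [0x02, 0x8a, 0x41, 0x2b, 0xcd, 0xed, 0x9f, 0x84]
t2 = [0x02, 0x02, 0x8a, 0x41, 0x41, 0xcd, 0x2b, 0x9f]
t3 = [0x02, 0x2b, 0xed, 0x41, 0x41, 0xcd, 0x2b, 0x9f]

RES = [0x02, 0x2b, 0xed, 0x41, 0x41, 0xcd, 0x2b, 0x9f]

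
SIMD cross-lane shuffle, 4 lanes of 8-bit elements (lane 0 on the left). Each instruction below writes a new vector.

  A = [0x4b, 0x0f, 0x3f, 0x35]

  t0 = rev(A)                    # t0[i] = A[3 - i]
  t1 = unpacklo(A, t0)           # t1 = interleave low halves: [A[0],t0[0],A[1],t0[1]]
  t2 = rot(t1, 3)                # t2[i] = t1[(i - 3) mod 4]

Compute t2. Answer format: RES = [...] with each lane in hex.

  t0: 35 3f 0f 4b
  t1: 4b 35 0f 3f
  t2: 35 0f 3f 4b

RES = [0x35, 0x0f, 0x3f, 0x4b]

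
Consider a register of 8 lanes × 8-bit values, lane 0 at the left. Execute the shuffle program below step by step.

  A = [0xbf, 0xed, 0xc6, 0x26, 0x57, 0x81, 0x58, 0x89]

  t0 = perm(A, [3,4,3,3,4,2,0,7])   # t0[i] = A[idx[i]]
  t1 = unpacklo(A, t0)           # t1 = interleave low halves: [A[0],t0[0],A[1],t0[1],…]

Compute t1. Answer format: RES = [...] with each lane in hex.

RES = [ 0xbf  0x26  0xed  0x57  0xc6  0x26  0x26  0x26 ]

→ t0 |26|57|26|26|57|c6|bf|89|
→ t1 |bf|26|ed|57|c6|26|26|26|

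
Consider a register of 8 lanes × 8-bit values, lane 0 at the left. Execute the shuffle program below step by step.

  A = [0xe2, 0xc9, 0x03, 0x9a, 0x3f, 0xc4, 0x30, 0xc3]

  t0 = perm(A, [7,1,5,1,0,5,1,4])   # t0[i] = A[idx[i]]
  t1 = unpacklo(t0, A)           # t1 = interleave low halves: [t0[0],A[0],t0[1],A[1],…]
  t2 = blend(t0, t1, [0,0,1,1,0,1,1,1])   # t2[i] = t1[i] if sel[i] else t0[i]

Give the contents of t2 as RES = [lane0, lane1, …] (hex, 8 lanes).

RES = [0xc3, 0xc9, 0xc9, 0xc9, 0xe2, 0x03, 0xc9, 0x9a]

t0 = [0xc3, 0xc9, 0xc4, 0xc9, 0xe2, 0xc4, 0xc9, 0x3f]
t1 = [0xc3, 0xe2, 0xc9, 0xc9, 0xc4, 0x03, 0xc9, 0x9a]
t2 = [0xc3, 0xc9, 0xc9, 0xc9, 0xe2, 0x03, 0xc9, 0x9a]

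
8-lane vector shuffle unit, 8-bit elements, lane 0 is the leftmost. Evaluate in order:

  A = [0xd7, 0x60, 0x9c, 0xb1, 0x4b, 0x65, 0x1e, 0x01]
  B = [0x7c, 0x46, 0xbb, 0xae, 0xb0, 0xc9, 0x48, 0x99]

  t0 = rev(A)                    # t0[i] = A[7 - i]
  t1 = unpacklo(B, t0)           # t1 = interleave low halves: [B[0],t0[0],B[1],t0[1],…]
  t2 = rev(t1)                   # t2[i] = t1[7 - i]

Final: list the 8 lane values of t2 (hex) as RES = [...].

RES = [ 0x4b  0xae  0x65  0xbb  0x1e  0x46  0x01  0x7c ]

t0 = [0x01, 0x1e, 0x65, 0x4b, 0xb1, 0x9c, 0x60, 0xd7]
t1 = [0x7c, 0x01, 0x46, 0x1e, 0xbb, 0x65, 0xae, 0x4b]
t2 = [0x4b, 0xae, 0x65, 0xbb, 0x1e, 0x46, 0x01, 0x7c]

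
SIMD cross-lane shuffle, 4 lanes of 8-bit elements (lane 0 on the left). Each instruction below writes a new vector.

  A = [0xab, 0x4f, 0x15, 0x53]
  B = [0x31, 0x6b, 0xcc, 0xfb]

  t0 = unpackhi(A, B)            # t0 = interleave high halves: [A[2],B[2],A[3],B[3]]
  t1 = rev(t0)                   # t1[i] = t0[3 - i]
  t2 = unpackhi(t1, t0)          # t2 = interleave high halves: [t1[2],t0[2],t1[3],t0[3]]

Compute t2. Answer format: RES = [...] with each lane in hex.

RES = [ 0xcc  0x53  0x15  0xfb ]

→ t0 |15|cc|53|fb|
→ t1 |fb|53|cc|15|
→ t2 |cc|53|15|fb|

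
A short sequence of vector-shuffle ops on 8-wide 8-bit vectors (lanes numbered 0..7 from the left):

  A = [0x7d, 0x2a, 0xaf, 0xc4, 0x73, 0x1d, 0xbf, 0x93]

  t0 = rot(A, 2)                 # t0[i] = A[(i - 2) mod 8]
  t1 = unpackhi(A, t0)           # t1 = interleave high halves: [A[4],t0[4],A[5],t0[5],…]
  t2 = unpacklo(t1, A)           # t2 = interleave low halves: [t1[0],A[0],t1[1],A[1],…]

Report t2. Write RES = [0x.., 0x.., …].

RES = [0x73, 0x7d, 0xaf, 0x2a, 0x1d, 0xaf, 0xc4, 0xc4]

t0 = [0xbf, 0x93, 0x7d, 0x2a, 0xaf, 0xc4, 0x73, 0x1d]
t1 = [0x73, 0xaf, 0x1d, 0xc4, 0xbf, 0x73, 0x93, 0x1d]
t2 = [0x73, 0x7d, 0xaf, 0x2a, 0x1d, 0xaf, 0xc4, 0xc4]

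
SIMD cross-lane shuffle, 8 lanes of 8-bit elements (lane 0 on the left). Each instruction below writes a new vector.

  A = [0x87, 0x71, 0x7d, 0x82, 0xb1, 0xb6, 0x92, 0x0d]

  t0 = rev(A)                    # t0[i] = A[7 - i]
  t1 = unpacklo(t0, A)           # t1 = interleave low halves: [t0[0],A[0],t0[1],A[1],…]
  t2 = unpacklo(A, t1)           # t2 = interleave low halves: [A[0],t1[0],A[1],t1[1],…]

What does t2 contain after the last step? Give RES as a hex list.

t0 = [0x0d, 0x92, 0xb6, 0xb1, 0x82, 0x7d, 0x71, 0x87]
t1 = [0x0d, 0x87, 0x92, 0x71, 0xb6, 0x7d, 0xb1, 0x82]
t2 = [0x87, 0x0d, 0x71, 0x87, 0x7d, 0x92, 0x82, 0x71]

RES = [0x87, 0x0d, 0x71, 0x87, 0x7d, 0x92, 0x82, 0x71]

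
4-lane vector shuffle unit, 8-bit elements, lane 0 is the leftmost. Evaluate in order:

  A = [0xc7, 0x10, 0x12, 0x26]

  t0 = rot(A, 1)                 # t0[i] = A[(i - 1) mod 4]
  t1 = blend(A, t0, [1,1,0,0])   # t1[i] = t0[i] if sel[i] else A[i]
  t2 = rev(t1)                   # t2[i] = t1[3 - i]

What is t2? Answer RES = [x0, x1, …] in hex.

RES = [0x26, 0x12, 0xc7, 0x26]

  t0: 26 c7 10 12
  t1: 26 c7 12 26
  t2: 26 12 c7 26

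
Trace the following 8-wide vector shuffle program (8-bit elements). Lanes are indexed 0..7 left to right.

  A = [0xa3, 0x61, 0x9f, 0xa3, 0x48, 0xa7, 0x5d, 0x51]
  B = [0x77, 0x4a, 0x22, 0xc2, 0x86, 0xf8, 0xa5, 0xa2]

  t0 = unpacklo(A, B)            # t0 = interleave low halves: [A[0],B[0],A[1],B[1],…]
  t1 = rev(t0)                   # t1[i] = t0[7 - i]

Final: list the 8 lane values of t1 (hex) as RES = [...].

t0 = [0xa3, 0x77, 0x61, 0x4a, 0x9f, 0x22, 0xa3, 0xc2]
t1 = [0xc2, 0xa3, 0x22, 0x9f, 0x4a, 0x61, 0x77, 0xa3]

RES = [0xc2, 0xa3, 0x22, 0x9f, 0x4a, 0x61, 0x77, 0xa3]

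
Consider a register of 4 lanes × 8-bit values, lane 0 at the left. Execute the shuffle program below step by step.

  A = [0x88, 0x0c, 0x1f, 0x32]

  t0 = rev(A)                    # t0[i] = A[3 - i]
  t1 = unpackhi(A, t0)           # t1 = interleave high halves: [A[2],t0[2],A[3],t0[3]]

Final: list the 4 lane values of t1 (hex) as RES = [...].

  t0: 32 1f 0c 88
  t1: 1f 0c 32 88

RES = [ 0x1f  0x0c  0x32  0x88 ]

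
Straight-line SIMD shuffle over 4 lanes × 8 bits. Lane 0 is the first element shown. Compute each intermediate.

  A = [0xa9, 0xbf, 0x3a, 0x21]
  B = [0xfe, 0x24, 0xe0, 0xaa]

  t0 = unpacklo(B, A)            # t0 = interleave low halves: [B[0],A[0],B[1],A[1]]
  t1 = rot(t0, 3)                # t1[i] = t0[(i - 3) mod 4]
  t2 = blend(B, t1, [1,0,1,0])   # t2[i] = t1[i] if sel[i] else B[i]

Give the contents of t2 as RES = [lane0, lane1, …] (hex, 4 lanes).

  t0: fe a9 24 bf
  t1: a9 24 bf fe
  t2: a9 24 bf aa

RES = [ 0xa9  0x24  0xbf  0xaa ]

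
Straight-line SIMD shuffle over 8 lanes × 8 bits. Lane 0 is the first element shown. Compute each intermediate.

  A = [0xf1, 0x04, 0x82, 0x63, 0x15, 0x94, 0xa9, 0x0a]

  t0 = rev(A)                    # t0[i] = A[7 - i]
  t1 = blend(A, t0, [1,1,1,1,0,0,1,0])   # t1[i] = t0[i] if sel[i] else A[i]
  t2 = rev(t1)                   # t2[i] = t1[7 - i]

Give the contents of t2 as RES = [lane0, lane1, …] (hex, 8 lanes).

t0 = [0x0a, 0xa9, 0x94, 0x15, 0x63, 0x82, 0x04, 0xf1]
t1 = [0x0a, 0xa9, 0x94, 0x15, 0x15, 0x94, 0x04, 0x0a]
t2 = [0x0a, 0x04, 0x94, 0x15, 0x15, 0x94, 0xa9, 0x0a]

RES = [0x0a, 0x04, 0x94, 0x15, 0x15, 0x94, 0xa9, 0x0a]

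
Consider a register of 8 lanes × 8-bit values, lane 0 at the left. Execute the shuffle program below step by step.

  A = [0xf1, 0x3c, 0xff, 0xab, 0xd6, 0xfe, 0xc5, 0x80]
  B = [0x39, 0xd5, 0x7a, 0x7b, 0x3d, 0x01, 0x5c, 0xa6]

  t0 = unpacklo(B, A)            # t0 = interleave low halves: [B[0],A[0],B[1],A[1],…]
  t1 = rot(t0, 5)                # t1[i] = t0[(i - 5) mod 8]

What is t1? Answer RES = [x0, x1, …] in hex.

RES = [0x3c, 0x7a, 0xff, 0x7b, 0xab, 0x39, 0xf1, 0xd5]

→ t0 |39|f1|d5|3c|7a|ff|7b|ab|
→ t1 |3c|7a|ff|7b|ab|39|f1|d5|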